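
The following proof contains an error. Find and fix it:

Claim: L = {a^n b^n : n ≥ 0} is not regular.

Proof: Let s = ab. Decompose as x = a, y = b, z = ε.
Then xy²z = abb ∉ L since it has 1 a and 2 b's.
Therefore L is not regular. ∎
Error: The string s = ab might be shorter than the pumping length p.

Correction: Choose s = a^p b^p to ensure |s| ≥ p. Also, the decomposition is wrong: with |xy| ≤ p, y cannot include b's when s starts with p a's.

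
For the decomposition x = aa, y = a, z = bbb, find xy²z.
aaaabbb

Given x = 'aa', y = 'a', z = 'bbb' and i = 2:

xy^2z = x + y·y·...·y (2 times) + z
       = 'aa' + 'a'^2 + 'bbb'
       = 'aa' + 'aa' + 'bbb'
       = 'aaaabbb'

The pumped string is 'aaaabbb' with length 7.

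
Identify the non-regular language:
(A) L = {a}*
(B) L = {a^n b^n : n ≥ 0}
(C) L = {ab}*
(B) {a^n b^n : n ≥ 0}

(B) L = {a^n b^n : n ≥ 0} is NOT regular.

The pumping lemma can be used to prove this:
After pumping, the number of a's and b's become unequal

The other languages are regular because they can be recognized by finite automata.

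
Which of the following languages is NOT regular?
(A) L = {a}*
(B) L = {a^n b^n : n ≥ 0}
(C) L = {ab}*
(B) {a^n b^n : n ≥ 0}

(B) L = {a^n b^n : n ≥ 0} is NOT regular.

The pumping lemma can be used to prove this:
After pumping, the number of a's and b's become unequal

The other languages are regular because they can be recognized by finite automata.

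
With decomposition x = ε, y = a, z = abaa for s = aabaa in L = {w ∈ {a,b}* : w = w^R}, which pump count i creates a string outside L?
i = 0

xy⁰z = ε · ε · abaa = abaa; abaa reversed is aaba ≠ abaa, so it is not a palindrome and is not in L.
(Other choices also work, e.g. i = 2, 3; only i = 1 is guaranteed to stay in L since xy¹z = s.)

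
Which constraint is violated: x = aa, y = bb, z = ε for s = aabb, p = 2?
Violated: |xy| ≤ p

The decomposition x = aa, y = bb, z = ε for s = aabb with p = 2
violates the constraint: |xy| ≤ p

|xy| = |aabb| = 4 > 2 = p. The decomposition puts too many characters in xy.

Pumping lemma constraints:
1. xyz = s (decomposition is valid)
2. |xy| ≤ p
3. |y| > 0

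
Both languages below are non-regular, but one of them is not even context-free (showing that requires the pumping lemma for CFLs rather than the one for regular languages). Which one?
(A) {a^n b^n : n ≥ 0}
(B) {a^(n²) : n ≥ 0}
(B) {a^(n²) : n ≥ 0}

(B) {a^(n²) : n ≥ 0} requires the CFL pumping lemma.

- {a^n b^n : n ≥ 0} is context-free (but not regular)
  • Can be shown non-regular with the regular pumping lemma
  • After pumping, the number of a's and b's become unequal

- {a^(n²) : n ≥ 0} is NOT context-free
  • Requires the CFL pumping lemma to prove
  • Gaps between squares grow unboundedly

The CFL pumping lemma is "stronger" in that it can prove non-membership
in the larger class of context-free languages.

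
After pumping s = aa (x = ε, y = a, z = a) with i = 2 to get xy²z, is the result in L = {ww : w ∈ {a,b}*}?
No

xy²z = ε · aa · a = aaa.
aaa has odd length 3, so it cannot be written as ww and is not in L.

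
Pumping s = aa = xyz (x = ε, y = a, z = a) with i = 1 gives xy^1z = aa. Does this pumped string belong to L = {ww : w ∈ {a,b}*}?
Yes

xy¹z = ε · a · a = aa.
aa splits into halves a · a, which are equal, so it is in L (w = a).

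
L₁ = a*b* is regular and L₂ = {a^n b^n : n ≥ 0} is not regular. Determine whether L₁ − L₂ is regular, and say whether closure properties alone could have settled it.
No — L₁ − L₂ is not regular.

a*b* − {a^n b^n} = {a^n b^m : n ≠ m}. If this were regular, then its complement intersected with a*b*, namely {a^n b^n : n ≥ 0}, would be regular too (closure under complement and intersection) — contradiction. So L₁ − L₂ is not regular.

Note that the bare facts "L₁ regular, L₂ non-regular" do not settle the question by themselves: the closure of regular languages under ∪, ∩, complement and difference applies only when BOTH operands are regular. With a non-regular operand the result can come out regular or non-regular depending on the specific languages, so one has to work out L₁ − L₂ for this particular pair, as above.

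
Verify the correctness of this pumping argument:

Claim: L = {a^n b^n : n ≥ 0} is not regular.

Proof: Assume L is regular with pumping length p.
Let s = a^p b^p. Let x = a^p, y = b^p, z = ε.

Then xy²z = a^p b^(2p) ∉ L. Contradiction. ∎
The proof is INCORRECT.

Error: The decomposition violates |xy| ≤ p.
With x = a^p and y = b^p, we have |xy| = 2p > p.
The pumping lemma requires |xy| ≤ p, so y must be within the first p characters.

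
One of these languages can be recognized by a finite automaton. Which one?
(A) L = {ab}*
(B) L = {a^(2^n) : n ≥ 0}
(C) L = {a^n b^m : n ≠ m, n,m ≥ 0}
(A) {ab}*

(A) L = {ab}* is regular.

This can be recognized by a finite automaton (DFA/NFA).
Regular expressions like {ab}* define regular languages.

The other choices are not regular:
- {a^n b^m : n ≠ m, n,m ≥ 0}: After pumping a's, we can make n = m
- {a^(2^n) : n ≥ 0}: After pumping, length is no longer a power of 2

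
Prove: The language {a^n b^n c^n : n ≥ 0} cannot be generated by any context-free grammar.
Assume for contradiction that L is context-free, and let p ≥ 1 be the pumping length given by the pumping lemma for CFLs.
Choose s = a^p b^p c^p. Then s ∈ L and |s| = 3p ≥ p.
By the CFL pumping lemma, s = uvxyz for some u, v, x, y, z with |vxy| ≤ p, |vy| ≥ 1, and uv^i xy^i z ∈ L for every i ≥ 0.

Because |vxy| ≤ p, the window vxy cannot contain both an a and a c: any substring of s containing both must include the entire block b^p plus at least one a and one c, so it has length ≥ p + 2 > p.
Hence at least one of the letters a, c does not occur in vy at all.

Take i = 0: the string uxz is obtained from s by deleting |vy| ≥ 1 symbols, so |uxz| = 3p − |vy| < 3p.
But the letter (a or c) that does not occur in vy still occurs exactly p times in uxz. Every string of L with exactly p copies of some letter is a^p b^p c^p, of length 3p. Since |uxz| < 3p, uxz ∉ L.

This contradicts the CFL pumping lemma, which requires uv^i xy^i z ∈ L for all i ≥ 0.
Hence L = {a^n b^n c^n : n ≥ 0} is not context-free. ∎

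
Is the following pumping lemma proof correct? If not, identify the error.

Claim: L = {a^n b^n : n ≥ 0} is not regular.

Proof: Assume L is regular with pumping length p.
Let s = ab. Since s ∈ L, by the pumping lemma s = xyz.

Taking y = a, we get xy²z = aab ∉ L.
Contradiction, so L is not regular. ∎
The proof is INCORRECT.

Error: The string s = ab may be shorter than p.
The pumping lemma only applies to strings with |s| ≥ p, and p is not under our control.
We must choose s in terms of p, e.g. s = a^p b^p, to ensure |s| ≥ p.
(The proof also fixes one particular y; a valid argument must handle every decomposition with |xy| ≤ p and |y| ≥ 1 — for s = a^p b^p this forces y = a^k, and then xy²z = a^(p+k) b^p ∉ L.)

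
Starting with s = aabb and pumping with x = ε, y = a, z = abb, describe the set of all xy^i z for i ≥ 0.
{xy^i z : i ≥ 0} = {a^(i+1) b^2 : i ≥ 0} = {abb, aabb, aaabb, ...}

With x = ε, y = a, z = abb: Starting with aabb and pumping the first 'a' (z = abb keeps the second 'a'), we get strings with i+1 a's followed by 2 b's for i = 0, 1, 2, ...; note bb is not produced because z always contributes one a.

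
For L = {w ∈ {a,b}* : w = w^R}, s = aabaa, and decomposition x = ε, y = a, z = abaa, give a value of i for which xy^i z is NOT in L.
i = 2

xy²z = ε · aa · abaa = aaabaa; aaabaa reversed is aabaaa ≠ aaabaa, so it is not a palindrome and is not in L.
(Other choices also work, e.g. i = 0, 3; only i = 1 is guaranteed to stay in L since xy¹z = s.)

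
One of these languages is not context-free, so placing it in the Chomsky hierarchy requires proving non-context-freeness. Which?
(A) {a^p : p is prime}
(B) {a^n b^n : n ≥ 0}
(A) {a^p : p is prime}

(A) {a^p : p is prime} requires the CFL pumping lemma.

- {a^n b^n : n ≥ 0} is context-free (but not regular)
  • Can be shown non-regular with the regular pumping lemma
  • After pumping, the number of a's and b's become unequal

- {a^p : p is prime} is NOT context-free
  • Requires the CFL pumping lemma to prove
  • The CFL pumping lemma also fails because prime gaps are unbounded

The CFL pumping lemma is "stronger" in that it can prove non-membership
in the larger class of context-free languages.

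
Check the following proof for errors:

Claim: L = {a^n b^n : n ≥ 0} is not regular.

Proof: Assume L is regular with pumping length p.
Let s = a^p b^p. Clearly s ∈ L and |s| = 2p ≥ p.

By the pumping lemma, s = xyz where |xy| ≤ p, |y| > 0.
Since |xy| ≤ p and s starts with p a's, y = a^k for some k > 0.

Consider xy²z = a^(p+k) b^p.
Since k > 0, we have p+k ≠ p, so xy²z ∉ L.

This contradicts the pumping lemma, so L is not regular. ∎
The proof is correct.

This proof is valid because:
1. The string s = a^p b^p is correctly in L
2. The decomposition analysis is correct: y must consist only of a's
3. The contradiction is valid: pumping increases a's but not b's
4. The conclusion follows logically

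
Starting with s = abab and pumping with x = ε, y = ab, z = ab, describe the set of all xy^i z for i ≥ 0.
{xy^i z : i ≥ 0} = {(ab)^(i+1) : i ≥ 0} = {ab, abab, ababab, ...}

With x = ε, y = ab, z = ab: Pumping 'ab' gives strings of alternating a's and b's.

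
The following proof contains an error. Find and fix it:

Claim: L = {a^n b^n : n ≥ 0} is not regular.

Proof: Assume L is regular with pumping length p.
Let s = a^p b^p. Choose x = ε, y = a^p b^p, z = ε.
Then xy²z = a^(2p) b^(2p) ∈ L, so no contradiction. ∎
Error: The decomposition violates |xy| ≤ p. With y = a^p b^p, |xy| = |y| = 2p > p. (The proof also miscomputes xy²z, which would be a^p b^p a^p b^p rather than a^(2p) b^(2p), and it wrongly treats one harmless decomposition as settling the matter — the prover does not get to choose the decomposition.)

Correction: The pumping lemma requires |xy| ≤ p, and the argument must handle every decomposition satisfying |xy| ≤ p, |y| ≥ 1. Since s starts with p a's, any such y consists only of a's, say y = a^k with k ≥ 1. Then xy²z = a^(p+k) b^p has unequal numbers of a's and b's, so xy²z ∉ L — the required contradiction.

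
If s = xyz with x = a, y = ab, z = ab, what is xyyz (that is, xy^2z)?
aababab

Given x = 'a', y = 'ab', z = 'ab' and i = 2:

xy^2z = x + y·y·...·y (2 times) + z
       = 'a' + 'ab'^2 + 'ab'
       = 'a' + 'abab' + 'ab'
       = 'aababab'

The pumped string is 'aababab' with length 7.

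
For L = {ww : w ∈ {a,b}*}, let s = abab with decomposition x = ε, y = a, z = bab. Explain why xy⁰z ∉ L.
xy⁰z = bab ∉ L

Pumping with i = 0 replaces y = a by y⁰ = ε:
- Original: s = xyz = abab; abab splits into halves ab · ab, which are equal, so it is in L (w = ab)
- Pumped: xy⁰z = ε · ε · bab = bab
- bab has odd length 3, so it cannot be written as ww and is not in L

The pumping lemma would require xy⁰z ∈ L, so this decomposition yields a contradiction.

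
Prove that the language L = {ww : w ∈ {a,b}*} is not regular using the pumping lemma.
Assume for contradiction that L is regular, and let p ≥ 1 be the pumping length given by the pumping lemma.
Choose s = a^p b a^p b. Then s ∈ L (take w = a^p b) and |s| = 2p + 2 ≥ p.
By the pumping lemma, s = xyz for some x, y, z with |xy| ≤ p, |y| ≥ 1, and xy^i z ∈ L for every i ≥ 0.
Since |xy| ≤ p and the first p symbols of s are all a's, y = a^k for some k with 1 ≤ k ≤ p.

Take i = 2: t = xy²z = a^(p + k) b a^p b.
Suppose t = uu for some string u. The string t contains exactly two b's and ends in b, so u contains exactly one b and ends in b; hence u = a^j b for some j, and uu = a^j b a^j b. Comparing with t = a^(p + k) b a^p b forces j = p + k (first block) and j = p (second block), which is impossible since k ≥ 1. So t ∉ L.

This contradicts the pumping lemma, which requires xy^i z ∈ L for all i ≥ 0.
Hence L = {ww : w ∈ {a,b}*} is not regular. ∎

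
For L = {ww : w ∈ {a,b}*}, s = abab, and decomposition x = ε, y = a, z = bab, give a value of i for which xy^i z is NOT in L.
i = 0

xy⁰z = ε · ε · bab = bab; bab has odd length 3, so it cannot be written as ww and is not in L.
(Other choices also work, e.g. i = 2, 3; only i = 1 is guaranteed to stay in L since xy¹z = s.)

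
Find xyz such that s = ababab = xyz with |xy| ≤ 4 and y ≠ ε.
x = 'ab', y = 'a', z = 'bab'

For s = ababab and p = 4, one valid decomposition is:
- x = 'ab' (length 2)
- y = 'a' (length 1)
- z = 'bab' (length 3)

Verification:
- xyz = 'ab' + 'a' + 'bab' = ababab ✓
- |xy| = 3 ≤ 4 ✓
- |y| = 1 > 0 ✓

All pumping lemma constraints are satisfied.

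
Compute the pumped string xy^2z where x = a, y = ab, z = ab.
aababab

Given x = 'a', y = 'ab', z = 'ab' and i = 2:

xy^2z = x + y·y·...·y (2 times) + z
       = 'a' + 'ab'^2 + 'ab'
       = 'a' + 'abab' + 'ab'
       = 'aababab'

The pumped string is 'aababab' with length 7.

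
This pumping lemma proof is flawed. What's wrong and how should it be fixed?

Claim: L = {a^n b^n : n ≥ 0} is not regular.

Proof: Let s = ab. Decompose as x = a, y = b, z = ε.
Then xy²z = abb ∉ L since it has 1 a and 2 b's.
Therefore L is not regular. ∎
Error: The string s = ab might be shorter than the pumping length p.

Correction: Choose s = a^p b^p to ensure |s| ≥ p. Also, the decomposition is wrong: with |xy| ≤ p, y cannot include b's when s starts with p a's.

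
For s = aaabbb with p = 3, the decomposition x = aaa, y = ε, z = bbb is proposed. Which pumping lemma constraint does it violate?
Violated: |y| > 0

The decomposition x = aaa, y = ε, z = bbb for s = aaabbb with p = 3
violates the constraint: |y| > 0

|y| = 0, but the pumping lemma requires |y| > 0 (y must be non-empty).

Pumping lemma constraints:
1. xyz = s (decomposition is valid)
2. |xy| ≤ p
3. |y| > 0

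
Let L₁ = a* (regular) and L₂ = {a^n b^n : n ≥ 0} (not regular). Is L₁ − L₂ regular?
Yes — L₁ − L₂ is regular.

The only string of a* that lies in {a^n b^n} is ε, so L₁ − L₂ = a* − {ε} = a⁺ = aa*, which is regular.

Note that the bare facts "L₁ regular, L₂ non-regular" do not settle the question by themselves: the closure of regular languages under ∪, ∩, complement and difference applies only when BOTH operands are regular. With a non-regular operand the result can come out regular or non-regular depending on the specific languages, so one has to work out L₁ − L₂ for this particular pair, as above.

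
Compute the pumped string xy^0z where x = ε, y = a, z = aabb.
aabb

Given x = '', y = 'a', z = 'aabb' and i = 0:

xy^0z = x + y·y·...·y (0 times) + z
       = '' + 'a'^0 + 'aabb'
       = '' + '' + 'aabb'
       = 'aabb'

The pumped string is 'aabb' with length 4.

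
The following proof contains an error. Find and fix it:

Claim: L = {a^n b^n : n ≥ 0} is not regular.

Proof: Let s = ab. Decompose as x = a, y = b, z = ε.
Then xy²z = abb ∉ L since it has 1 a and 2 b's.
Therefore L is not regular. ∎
Error: The string s = ab might be shorter than the pumping length p.

Correction: Choose s = a^p b^p to ensure |s| ≥ p. Also, the decomposition is wrong: with |xy| ≤ p, y cannot include b's when s starts with p a's.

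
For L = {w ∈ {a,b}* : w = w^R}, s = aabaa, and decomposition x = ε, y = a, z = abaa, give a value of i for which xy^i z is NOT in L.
i = 2

xy²z = ε · aa · abaa = aaabaa; aaabaa reversed is aabaaa ≠ aaabaa, so it is not a palindrome and is not in L.
(Other choices also work, e.g. i = 0, 3; only i = 1 is guaranteed to stay in L since xy¹z = s.)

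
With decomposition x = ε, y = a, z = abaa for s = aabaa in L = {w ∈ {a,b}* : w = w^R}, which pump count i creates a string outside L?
i = 2

xy²z = ε · aa · abaa = aaabaa; aaabaa reversed is aabaaa ≠ aaabaa, so it is not a palindrome and is not in L.
(Other choices also work, e.g. i = 0, 3; only i = 1 is guaranteed to stay in L since xy¹z = s.)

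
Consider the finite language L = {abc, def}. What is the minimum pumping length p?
p = 4

For a finite language L, the pumping lemma holds vacuously if p > max|s| for s ∈ L.

The longest string in L = {abc, def} has length 3.
If p = 4, then no string s ∈ L has |s| ≥ p, so the condition is vacuously true.

The minimum pumping length is p = 4.

Why no smaller p works: for any p ≤ 3, the longest string s ∈ L has |s| = 3 ≥ p, so it would
have to be pumpable; but pumping up (i = 2, 3, ...) produces ever longer strings, which cannot all lie in the
finite language L. So the pumping property fails for every p ≤ 3.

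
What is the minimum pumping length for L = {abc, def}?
p = 4

For a finite language L, the pumping lemma holds vacuously if p > max|s| for s ∈ L.

The longest string in L = {abc, def} has length 3.
If p = 4, then no string s ∈ L has |s| ≥ p, so the condition is vacuously true.

The minimum pumping length is p = 4.

Why no smaller p works: for any p ≤ 3, the longest string s ∈ L has |s| = 3 ≥ p, so it would
have to be pumpable; but pumping up (i = 2, 3, ...) produces ever longer strings, which cannot all lie in the
finite language L. So the pumping property fails for every p ≤ 3.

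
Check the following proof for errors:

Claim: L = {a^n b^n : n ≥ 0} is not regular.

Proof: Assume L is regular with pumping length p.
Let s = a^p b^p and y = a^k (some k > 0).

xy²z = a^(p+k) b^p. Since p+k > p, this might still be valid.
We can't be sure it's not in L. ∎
The proof is INCORRECT.

Error: The conclusion is wrong.
xy²z = a^(p+k) b^p is definitely NOT in L because the number of a's (p+k) ≠ number of b's (p).
The proof incorrectly doubts what is actually a valid contradiction.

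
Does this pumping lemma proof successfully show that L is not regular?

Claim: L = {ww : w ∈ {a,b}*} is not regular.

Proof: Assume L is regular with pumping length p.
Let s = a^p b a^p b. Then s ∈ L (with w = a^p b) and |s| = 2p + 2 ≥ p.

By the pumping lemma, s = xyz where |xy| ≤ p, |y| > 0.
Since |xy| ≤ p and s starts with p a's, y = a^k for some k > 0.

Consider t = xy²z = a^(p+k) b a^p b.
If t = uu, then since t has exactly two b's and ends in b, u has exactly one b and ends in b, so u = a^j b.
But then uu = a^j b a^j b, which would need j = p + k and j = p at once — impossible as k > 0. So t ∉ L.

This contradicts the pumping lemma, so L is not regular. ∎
The proof is correct.

This proof is valid because:
1. s = a^p b a^p b is in L and is chosen in terms of p, so |s| ≥ p holds for every p
2. The decomposition analysis is correct: |xy| ≤ p forces y to lie inside the leading a's
3. The contradiction is valid: the argument shows a^(p+k) b a^p b cannot be split into two equal halves
4. The conclusion follows logically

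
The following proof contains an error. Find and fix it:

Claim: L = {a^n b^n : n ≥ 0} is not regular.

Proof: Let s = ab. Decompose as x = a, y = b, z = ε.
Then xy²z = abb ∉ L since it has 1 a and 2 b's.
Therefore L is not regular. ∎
Error: The string s = ab might be shorter than the pumping length p.

Correction: Choose s = a^p b^p to ensure |s| ≥ p. Also, the decomposition is wrong: with |xy| ≤ p, y cannot include b's when s starts with p a's.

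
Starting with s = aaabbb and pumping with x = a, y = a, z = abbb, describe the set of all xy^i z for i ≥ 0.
{xy^i z : i ≥ 0} = {a^(2+i) b^3 : i ≥ 0} = {aabbb, aaabbb, aaaabbb, ...}

With x = a, y = a, z = abbb: Starting with aaabbb and pumping the second 'a', we get strings with 2+i a's followed by 3 b's for i = 0, 1, 2, ...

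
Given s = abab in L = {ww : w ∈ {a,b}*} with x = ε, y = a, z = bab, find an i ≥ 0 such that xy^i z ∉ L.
i = 2

xy²z = ε · aa · bab = aabab; aabab has odd length 5, so it cannot be written as ww and is not in L.
(Other choices also work, e.g. i = 0, 3; only i = 1 is guaranteed to stay in L since xy¹z = s.)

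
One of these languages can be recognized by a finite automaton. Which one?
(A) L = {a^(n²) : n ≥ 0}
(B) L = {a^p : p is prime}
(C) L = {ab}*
(C) {ab}*

(C) L = {ab}* is regular.

This can be recognized by a finite automaton (DFA/NFA).
Regular expressions like {ab}* define regular languages.

The other choices are not regular:
- {a^p : p is prime}: After pumping, the length becomes composite
- {a^(n²) : n ≥ 0}: After pumping, length is no longer a perfect square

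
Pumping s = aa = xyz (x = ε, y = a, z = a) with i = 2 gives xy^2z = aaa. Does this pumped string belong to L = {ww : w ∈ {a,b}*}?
No

xy²z = ε · aa · a = aaa.
aaa has odd length 3, so it cannot be written as ww and is not in L.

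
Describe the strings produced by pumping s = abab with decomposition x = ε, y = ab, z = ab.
{xy^i z : i ≥ 0} = {(ab)^(i+1) : i ≥ 0} = {ab, abab, ababab, ...}

With x = ε, y = ab, z = ab: Pumping 'ab' gives strings of alternating a's and b's.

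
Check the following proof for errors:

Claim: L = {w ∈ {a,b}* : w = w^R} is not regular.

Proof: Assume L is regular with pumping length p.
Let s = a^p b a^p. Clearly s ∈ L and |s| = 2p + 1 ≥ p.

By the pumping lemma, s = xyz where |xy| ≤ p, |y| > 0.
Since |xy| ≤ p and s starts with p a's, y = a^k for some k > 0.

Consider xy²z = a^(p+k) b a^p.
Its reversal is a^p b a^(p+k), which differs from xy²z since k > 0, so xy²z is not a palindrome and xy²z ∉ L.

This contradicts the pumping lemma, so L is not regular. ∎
The proof is correct.

This proof is valid because:
1. s = a^p b a^p is in L and is chosen in terms of p, so |s| ≥ p holds for every p
2. The decomposition analysis is correct: |xy| ≤ p forces y to lie inside the leading a's
3. The contradiction is valid: a^(p+k) b a^p has more a's before the b than after it, so it is not a palindrome
4. The conclusion follows logically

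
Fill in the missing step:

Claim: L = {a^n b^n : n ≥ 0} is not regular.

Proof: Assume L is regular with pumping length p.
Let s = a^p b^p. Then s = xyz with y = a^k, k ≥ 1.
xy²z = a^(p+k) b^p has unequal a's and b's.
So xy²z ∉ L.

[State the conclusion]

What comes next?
This contradicts the pumping lemma for regular languages,
which guarantees xy^i z ∈ L for all i ≥ 0.

Since our assumption that L is regular leads to a contradiction,
we conclude that L = {a^n b^n : n ≥ 0} is NOT regular. ∎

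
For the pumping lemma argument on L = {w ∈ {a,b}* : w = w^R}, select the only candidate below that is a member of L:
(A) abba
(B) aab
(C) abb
(A) abba

The pumping lemma is applied to a string s that lies in L, so first check membership of each option:
- (A) abba reversed is abba, the same string, so it is a palindrome and is in L ✓
- (B) aab reversed is baa ≠ aab, so it is not a palindrome and is not in L ✗
- (C) abb reversed is bba ≠ abb, so it is not a palindrome and is not in L ✗

Only (A) abba is in L, so it is the only candidate that could play the role of s.
(In a complete proof one picks s in terms of the pumping length p so that |s| ≥ p is guaranteed; a fixed string like abba illustrates the shape of such an s.)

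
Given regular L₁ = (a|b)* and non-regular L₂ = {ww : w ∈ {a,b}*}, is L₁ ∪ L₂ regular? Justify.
Yes — L₁ ∪ L₂ is regular.

{ww} ⊆ (a|b)*, so L₁ ∪ L₂ = (a|b)*, which is regular.

Note that the bare facts "L₁ regular, L₂ non-regular" do not settle the question by themselves: the closure of regular languages under ∪, ∩, complement and difference applies only when BOTH operands are regular. With a non-regular operand the result can come out regular or non-regular depending on the specific languages, so one has to work out L₁ ∪ L₂ for this particular pair, as above.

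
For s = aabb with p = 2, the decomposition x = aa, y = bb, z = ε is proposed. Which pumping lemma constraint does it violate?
Violated: |xy| ≤ p

The decomposition x = aa, y = bb, z = ε for s = aabb with p = 2
violates the constraint: |xy| ≤ p

|xy| = |aabb| = 4 > 2 = p. The decomposition puts too many characters in xy.

Pumping lemma constraints:
1. xyz = s (decomposition is valid)
2. |xy| ≤ p
3. |y| > 0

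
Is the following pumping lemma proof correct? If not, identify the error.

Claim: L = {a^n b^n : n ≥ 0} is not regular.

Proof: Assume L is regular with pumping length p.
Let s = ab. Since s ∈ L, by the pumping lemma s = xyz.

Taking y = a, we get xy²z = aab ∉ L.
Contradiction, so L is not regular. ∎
The proof is INCORRECT.

Error: The string s = ab may be shorter than p.
The pumping lemma only applies to strings with |s| ≥ p, and p is not under our control.
We must choose s in terms of p, e.g. s = a^p b^p, to ensure |s| ≥ p.
(The proof also fixes one particular y; a valid argument must handle every decomposition with |xy| ≤ p and |y| ≥ 1 — for s = a^p b^p this forces y = a^k, and then xy²z = a^(p+k) b^p ∉ L.)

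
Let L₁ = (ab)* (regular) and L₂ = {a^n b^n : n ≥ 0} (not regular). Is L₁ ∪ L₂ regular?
No — L₁ ∪ L₂ is not regular.

Let U = (ab)* ∪ {a^n b^n}. If U were regular, then U ∩ aa*bb* would be regular (closure under intersection with a regular language). But (ab)* ∩ aa*bb* = {ab} and {a^n b^n} ∩ aa*bb* = {a^n b^n : n ≥ 1}, so U ∩ aa*bb* = {a^n b^n : n ≥ 1}, which is not regular. Hence U is not regular.

Note that the bare facts "L₁ regular, L₂ non-regular" do not settle the question by themselves: the closure of regular languages under ∪, ∩, complement and difference applies only when BOTH operands are regular. With a non-regular operand the result can come out regular or non-regular depending on the specific languages, so one has to work out L₁ ∪ L₂ for this particular pair, as above.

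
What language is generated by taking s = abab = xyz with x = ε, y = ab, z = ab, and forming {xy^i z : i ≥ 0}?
{xy^i z : i ≥ 0} = {(ab)^(i+1) : i ≥ 0} = {ab, abab, ababab, ...}

With x = ε, y = ab, z = ab: Pumping 'ab' gives strings of alternating a's and b's.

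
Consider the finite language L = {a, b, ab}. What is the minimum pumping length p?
p = 3

For a finite language L, the pumping lemma holds vacuously if p > max|s| for s ∈ L.

The longest string in L = {a, b, ab} has length 2.
If p = 3, then no string s ∈ L has |s| ≥ p, so the condition is vacuously true.

The minimum pumping length is p = 3.

Why no smaller p works: for any p ≤ 2, the longest string s ∈ L has |s| = 2 ≥ p, so it would
have to be pumpable; but pumping up (i = 2, 3, ...) produces ever longer strings, which cannot all lie in the
finite language L. So the pumping property fails for every p ≤ 2.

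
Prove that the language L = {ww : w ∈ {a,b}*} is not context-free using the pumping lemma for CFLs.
Assume for contradiction that L is context-free, and let p ≥ 1 be the pumping length given by the pumping lemma for CFLs.
Choose s = a^p b^p a^p b^p. Then s ∈ L (take w = a^p b^p) and |s| = 4p ≥ p.
By the CFL pumping lemma, s = uvxyz for some u, v, x, y, z with |vxy| ≤ p, |vy| ≥ 1, and uv^i xy^i z ∈ L for every i ≥ 0.

Write s as four blocks A₁ B₁ A₂ B₂ with A₁ = A₂ = a^p and B₁ = B₂ = b^p. Since |vxy| ≤ p, the window vxy lies inside at most two adjacent blocks. Take i = 0 and let t = uxz, so |t| = 4p − |vy| with 1 ≤ |vy| ≤ p. If |t| is odd, t ∉ L immediately, so assume |vy| is even (hence |vy| ≥ 2) and |t|/2 = 2p − |vy|/2, which satisfies p ≤ |t|/2 ≤ 2p − 1.

Case 1 (vxy inside A₁B₁): t = a^(p−j) b^(p−l) a^p b^p with j + l = |vy|. The second half of t has length < 2p, so it is a suffix of the trailing a^p b^p and ends in b; the first half is a^(p−j) b^(p−l) a^((j+l)/2), which ends in a because (j+l)/2 ≥ 1. The halves differ, so t ∉ L.

Case 2 (vxy inside B₁A₂, straddling the middle): t = a^p b^(p−j) a^(p−l) b^p with j + l = |vy|. If t = ww, then w is a prefix of t of length ≥ p, so w begins with a^p; and w is a suffix of t of length ≥ p, so w ends with b^p. That forces |w| ≥ 2p, contradicting |w| = |t|/2 ≤ 2p − 1. So t ∉ L.

Case 3 (vxy inside A₂B₂): t = a^p b^p a^(p−j) b^(p−l) with j + l = |vy|. The first half of t is a prefix of a^p b^p, so it begins with a; the second half is b^((j+l)/2) a^(p−j) b^(p−l), which begins with b. The halves differ, so t ∉ L.

In every case uv⁰xy⁰z = uxz ∉ L.

This contradicts the CFL pumping lemma, which requires uv^i xy^i z ∈ L for all i ≥ 0.
Hence L = {ww : w ∈ {a,b}*} is not context-free. ∎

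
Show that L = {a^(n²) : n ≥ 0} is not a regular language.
Assume for contradiction that L is regular, and let p ≥ 1 be the pumping length given by the pumping lemma.
Choose s = a^(p²). Then s ∈ L and |s| = p² ≥ p.
By the pumping lemma, s = xyz for some x, y, z with |xy| ≤ p, |y| ≥ 1, and xy^i z ∈ L for every i ≥ 0.
Here y = a^k for some k with 1 ≤ k ≤ |xy| ≤ p.

Take i = 2: |xy²z| = p² + k.
Now p² < p² + k ≤ p² + p < p² + 2p + 1 = (p + 1)².
So |xy²z| lies strictly between the consecutive squares p² and (p + 1)², hence is not a perfect square, and xy²z ∉ L.

This contradicts the pumping lemma, which requires xy^i z ∈ L for all i ≥ 0.
Hence L = {a^(n²) : n ≥ 0} is not regular. ∎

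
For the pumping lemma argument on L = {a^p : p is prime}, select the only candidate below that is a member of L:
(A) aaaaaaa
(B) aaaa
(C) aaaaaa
(A) aaaaaaa

The pumping lemma is applied to a string s that lies in L, so first check membership of each option:
- (A) aaaaaaa has length 7, which is prime, so it is in L ✓
- (B) aaaa has length 4 = 2 × 2, which is not prime, so it is not in L ✗
- (C) aaaaaa has length 6 = 2 × 3, which is not prime, so it is not in L ✗

Only (A) aaaaaaa is in L, so it is the only candidate that could play the role of s.
(In a complete proof one picks s in terms of the pumping length p so that |s| ≥ p is guaranteed; a fixed string like aaaaaaa illustrates the shape of such an s.)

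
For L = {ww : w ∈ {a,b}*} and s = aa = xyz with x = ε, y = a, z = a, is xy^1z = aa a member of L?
Yes

xy¹z = ε · a · a = aa.
aa splits into halves a · a, which are equal, so it is in L (w = a).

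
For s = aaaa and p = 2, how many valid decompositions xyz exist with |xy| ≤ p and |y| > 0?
3

For s = 'aaaa' with pumping length p = 2:

Constraints: |xy| ≤ 2, |y| > 0

Valid decompositions (|xy| ≤ p, |y| ≥ 1):
  • x='', y='a', z='aaa'
  • x='a', y='a', z='aa'
  • x='', y='aa', z='aa'

Total count: 3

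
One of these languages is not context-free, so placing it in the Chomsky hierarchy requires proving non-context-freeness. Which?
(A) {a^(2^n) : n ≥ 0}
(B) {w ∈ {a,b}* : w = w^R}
(A) {a^(2^n) : n ≥ 0}

(A) {a^(2^n) : n ≥ 0} requires the CFL pumping lemma.

- {w ∈ {a,b}* : w = w^R} is context-free (but not regular)
  • Can be shown non-regular with the regular pumping lemma
  • After pumping, the string is no longer symmetric

- {a^(2^n) : n ≥ 0} is NOT context-free
  • Requires the CFL pumping lemma to prove
  • Gaps between powers of 2 grow exponentially

The CFL pumping lemma is "stronger" in that it can prove non-membership
in the larger class of context-free languages.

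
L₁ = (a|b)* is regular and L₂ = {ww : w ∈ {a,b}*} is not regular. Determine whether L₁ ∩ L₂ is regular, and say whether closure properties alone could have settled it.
No — L₁ ∩ L₂ is not regular.

(a|b)* is all strings over {a,b}, so L₁ ∩ L₂ = {ww : w ∈ {a,b}*} = L₂ itself, which is not regular (pump s = a^p b a^p b).

Note that the bare facts "L₁ regular, L₂ non-regular" do not settle the question by themselves: the closure of regular languages under ∪, ∩, complement and difference applies only when BOTH operands are regular. With a non-regular operand the result can come out regular or non-regular depending on the specific languages, so one has to work out L₁ ∩ L₂ for this particular pair, as above.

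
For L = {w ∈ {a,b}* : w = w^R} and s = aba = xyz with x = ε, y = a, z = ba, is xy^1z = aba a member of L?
Yes

xy¹z = ε · a · ba = aba.
aba reversed is aba, the same string, so it is a palindrome and is in L.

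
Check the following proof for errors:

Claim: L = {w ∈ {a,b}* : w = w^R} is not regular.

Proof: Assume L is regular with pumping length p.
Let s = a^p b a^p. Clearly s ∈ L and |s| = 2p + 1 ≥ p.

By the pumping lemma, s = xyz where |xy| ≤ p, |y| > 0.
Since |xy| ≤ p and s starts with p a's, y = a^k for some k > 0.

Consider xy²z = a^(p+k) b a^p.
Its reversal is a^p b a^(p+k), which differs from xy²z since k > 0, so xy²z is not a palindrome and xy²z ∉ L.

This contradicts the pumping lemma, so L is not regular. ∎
The proof is correct.

This proof is valid because:
1. s = a^p b a^p is in L and is chosen in terms of p, so |s| ≥ p holds for every p
2. The decomposition analysis is correct: |xy| ≤ p forces y to lie inside the leading a's
3. The contradiction is valid: a^(p+k) b a^p has more a's before the b than after it, so it is not a palindrome
4. The conclusion follows logically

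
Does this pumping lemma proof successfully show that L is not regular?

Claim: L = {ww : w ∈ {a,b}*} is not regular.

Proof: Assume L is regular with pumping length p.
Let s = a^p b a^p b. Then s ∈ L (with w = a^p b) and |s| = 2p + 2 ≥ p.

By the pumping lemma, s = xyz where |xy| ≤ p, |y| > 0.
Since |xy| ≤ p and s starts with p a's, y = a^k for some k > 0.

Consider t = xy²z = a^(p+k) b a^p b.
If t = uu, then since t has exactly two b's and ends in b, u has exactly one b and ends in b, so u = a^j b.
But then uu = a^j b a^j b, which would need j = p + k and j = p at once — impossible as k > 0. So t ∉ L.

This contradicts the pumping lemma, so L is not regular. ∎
The proof is correct.

This proof is valid because:
1. s = a^p b a^p b is in L and is chosen in terms of p, so |s| ≥ p holds for every p
2. The decomposition analysis is correct: |xy| ≤ p forces y to lie inside the leading a's
3. The contradiction is valid: the argument shows a^(p+k) b a^p b cannot be split into two equal halves
4. The conclusion follows logically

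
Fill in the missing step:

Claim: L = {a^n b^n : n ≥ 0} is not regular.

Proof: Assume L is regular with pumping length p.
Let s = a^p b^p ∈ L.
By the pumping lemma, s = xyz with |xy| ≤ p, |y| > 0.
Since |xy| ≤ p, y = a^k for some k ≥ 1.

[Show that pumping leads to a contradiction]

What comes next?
Consider xy²z = a^(p+k) b^p.

Since k ≥ 1, we have p + k > p.
So xy²z has more a's than b's: (p+k) a's vs p b's.
This means xy²z ∉ L because a^n b^n requires equal counts.

This contradicts the pumping lemma which states xy²z ∈ L.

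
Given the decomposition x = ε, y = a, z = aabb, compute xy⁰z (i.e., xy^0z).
aabb

Given x = '', y = 'a', z = 'aabb' and i = 0:

xy^0z = x + y·y·...·y (0 times) + z
       = '' + 'a'^0 + 'aabb'
       = '' + '' + 'aabb'
       = 'aabb'

The pumped string is 'aabb' with length 4.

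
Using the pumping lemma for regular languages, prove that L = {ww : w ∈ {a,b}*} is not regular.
Assume for contradiction that L is regular, and let p ≥ 1 be the pumping length given by the pumping lemma.
Choose s = a^p b a^p b. Then s ∈ L (take w = a^p b) and |s| = 2p + 2 ≥ p.
By the pumping lemma, s = xyz for some x, y, z with |xy| ≤ p, |y| ≥ 1, and xy^i z ∈ L for every i ≥ 0.
Since |xy| ≤ p and the first p symbols of s are all a's, y = a^k for some k with 1 ≤ k ≤ p.

Take i = 2: t = xy²z = a^(p + k) b a^p b.
Suppose t = uu for some string u. The string t contains exactly two b's and ends in b, so u contains exactly one b and ends in b; hence u = a^j b for some j, and uu = a^j b a^j b. Comparing with t = a^(p + k) b a^p b forces j = p + k (first block) and j = p (second block), which is impossible since k ≥ 1. So t ∉ L.

This contradicts the pumping lemma, which requires xy^i z ∈ L for all i ≥ 0.
Hence L = {ww : w ∈ {a,b}*} is not regular. ∎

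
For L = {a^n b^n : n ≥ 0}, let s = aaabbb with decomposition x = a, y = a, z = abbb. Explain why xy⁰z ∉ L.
xy⁰z = aabbb ∉ L

Pumping with i = 0 replaces y = a by y⁰ = ε:
- Original: s = xyz = aaabbb; aaabbb = a^3 b^3 has equal counts (3 = 3), so it is in L
- Pumped: xy⁰z = a · ε · abbb = aabbb
- aabbb has 2 a's and 3 b's; 2 ≠ 3, so it is not in L

The pumping lemma would require xy⁰z ∈ L, so this decomposition yields a contradiction.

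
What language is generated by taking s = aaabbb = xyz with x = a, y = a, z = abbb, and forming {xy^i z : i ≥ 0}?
{xy^i z : i ≥ 0} = {a^(2+i) b^3 : i ≥ 0} = {aabbb, aaabbb, aaaabbb, ...}

With x = a, y = a, z = abbb: Starting with aaabbb and pumping the second 'a', we get strings with 2+i a's followed by 3 b's for i = 0, 1, 2, ...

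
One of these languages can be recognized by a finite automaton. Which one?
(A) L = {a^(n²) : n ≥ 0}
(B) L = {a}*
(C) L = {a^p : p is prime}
(B) {a}*

(B) L = {a}* is regular.

This can be recognized by a finite automaton (DFA/NFA).
Regular expressions like {a}* define regular languages.

The other choices are not regular:
- {a^p : p is prime}: After pumping, the length becomes composite
- {a^(n²) : n ≥ 0}: After pumping, length is no longer a perfect square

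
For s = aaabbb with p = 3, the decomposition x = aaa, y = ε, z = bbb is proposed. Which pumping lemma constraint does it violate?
Violated: |y| > 0

The decomposition x = aaa, y = ε, z = bbb for s = aaabbb with p = 3
violates the constraint: |y| > 0

|y| = 0, but the pumping lemma requires |y| > 0 (y must be non-empty).

Pumping lemma constraints:
1. xyz = s (decomposition is valid)
2. |xy| ≤ p
3. |y| > 0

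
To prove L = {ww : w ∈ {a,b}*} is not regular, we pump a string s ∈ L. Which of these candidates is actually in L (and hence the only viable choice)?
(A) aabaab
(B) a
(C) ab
(A) aabaab

The pumping lemma is applied to a string s that lies in L, so first check membership of each option:
- (A) aabaab splits into halves aab · aab, which are equal, so it is in L (w = aab) ✓
- (B) a has odd length 1, so it cannot be written as ww and is not in L ✗
- (C) ab has length 2; its halves are a and b, which differ, so it is not in L ✗

Only (A) aabaab is in L, so it is the only candidate that could play the role of s.
(In a complete proof one picks s in terms of the pumping length p so that |s| ≥ p is guaranteed; a fixed string like aabaab illustrates the shape of such an s.)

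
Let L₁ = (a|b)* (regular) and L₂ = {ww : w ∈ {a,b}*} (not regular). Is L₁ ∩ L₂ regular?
No — L₁ ∩ L₂ is not regular.

(a|b)* is all strings over {a,b}, so L₁ ∩ L₂ = {ww : w ∈ {a,b}*} = L₂ itself, which is not regular (pump s = a^p b a^p b).

Note that the bare facts "L₁ regular, L₂ non-regular" do not settle the question by themselves: the closure of regular languages under ∪, ∩, complement and difference applies only when BOTH operands are regular. With a non-regular operand the result can come out regular or non-regular depending on the specific languages, so one has to work out L₁ ∩ L₂ for this particular pair, as above.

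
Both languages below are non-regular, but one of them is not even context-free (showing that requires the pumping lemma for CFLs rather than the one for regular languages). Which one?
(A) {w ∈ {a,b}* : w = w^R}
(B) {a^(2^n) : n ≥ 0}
(B) {a^(2^n) : n ≥ 0}

(B) {a^(2^n) : n ≥ 0} requires the CFL pumping lemma.

- {w ∈ {a,b}* : w = w^R} is context-free (but not regular)
  • Can be shown non-regular with the regular pumping lemma
  • After pumping, the string is no longer symmetric

- {a^(2^n) : n ≥ 0} is NOT context-free
  • Requires the CFL pumping lemma to prove
  • Gaps between powers of 2 grow exponentially

The CFL pumping lemma is "stronger" in that it can prove non-membership
in the larger class of context-free languages.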